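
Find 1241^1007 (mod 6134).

1241^1 ≡ 1241 (mod 6134)
1241^2 ≡ 1241^2 = 1540081 ≡ 447 (mod 6134)
1241^4 ≡ 447^2 = 199809 ≡ 3521 (mod 6134)
1241^8 ≡ 3521^2 = 12397441 ≡ 627 (mod 6134)
1241^16 ≡ 627^2 = 393129 ≡ 553 (mod 6134)
1241^32 ≡ 553^2 = 305809 ≡ 5243 (mod 6134)
1241^64 ≡ 5243^2 = 27489049 ≡ 2595 (mod 6134)
1241^128 ≡ 2595^2 = 6734025 ≡ 5027 (mod 6134)
1241^256 ≡ 5027^2 = 25270729 ≡ 4783 (mod 6134)
1241^512 ≡ 4783^2 = 22877089 ≡ 3403 (mod 6134)
1241^1007 = 1241^512 · 1241^256 · 1241^128 · 1241^64 · 1241^32 · 1241^8 · 1241^4 · 1241^2 · 1241^1 ≡ 3403 · 4783 · 5027 · 2595 · 5243 · 627 · 3521 · 447 · 1241 (mod 6134).
Accumulate the product:
3403 · 4783 = 16276549 ≡ 3047
3047 · 5027 = 15317269 ≡ 671
671 · 2595 = 1741245 ≡ 5323
5323 · 5243 = 27908489 ≡ 4923
4923 · 627 = 3086721 ≡ 1319
1319 · 3521 = 4644199 ≡ 761
761 · 447 = 340167 ≡ 2797
2797 · 1241 = 3471077 ≡ 5367

5367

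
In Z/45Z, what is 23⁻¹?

2

45 = 1·23 + 22
23 = 1·22 + 1
22 = 22·1 + 0
gcd(23, 45) = 1, so the inverse exists.
Back-substitute for 1:
1 = 1·23 − 1·22
  = −1·45 + 2·23
So 23⁻¹ ≡ 2 (mod 45).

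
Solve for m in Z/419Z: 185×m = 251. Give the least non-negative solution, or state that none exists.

gcd(185, 419) = 1, so a unique solution mod 419 exists.
185⁻¹ ≡ 342 (mod 419).
m ≡ 342×251 ≡ 366 (mod 419).

366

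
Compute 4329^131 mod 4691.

4329^1 ≡ 4329 (mod 4691)
4329^2 ≡ 4329^2 = 18740241 ≡ 4387 (mod 4691)
4329^4 ≡ 4387^2 = 19245769 ≡ 3287 (mod 4691)
4329^8 ≡ 3287^2 = 10804369 ≡ 996 (mod 4691)
4329^16 ≡ 996^2 = 992016 ≡ 2215 (mod 4691)
4329^32 ≡ 2215^2 = 4906225 ≡ 4130 (mod 4691)
4329^64 ≡ 4130^2 = 17056900 ≡ 424 (mod 4691)
4329^128 ≡ 424^2 = 179776 ≡ 1518 (mod 4691)
4329^131 = 4329^128 · 4329^2 · 4329^1 ≡ 1518 · 4387 · 4329 (mod 4691).
Accumulate the product:
1518 · 4387 = 6659466 ≡ 2937
2937 · 4329 = 12714273 ≡ 1663

1663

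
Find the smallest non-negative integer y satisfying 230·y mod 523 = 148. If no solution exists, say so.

gcd(230, 523) = 1, so a unique solution mod 523 exists.
230⁻¹ ≡ 166 (mod 523).
y ≡ 166·148 ≡ 510 (mod 523).

510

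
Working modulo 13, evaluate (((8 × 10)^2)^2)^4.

8 × 10 = 80 ≡ 2 (mod 13)
(2)^2 ≡ 4 (mod 13)
(4)^2 ≡ 3 (mod 13)
(3)^4 ≡ 3 (mod 13)

3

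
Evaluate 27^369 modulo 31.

Compute successive squares:
369 in binary is 101110001, i.e. 369 = 256 + 64 + 32 + 16 + 1.
27^1 ≡ 27 (mod 31)
27^2 ≡ 27^2 = 729 ≡ 16 (mod 31)
27^4 ≡ 16^2 = 256 ≡ 8 (mod 31)
27^8 ≡ 8^2 = 64 ≡ 2 (mod 31)
27^16 ≡ 2^2 = 4 (mod 31)
27^32 ≡ 4^2 = 16 (mod 31)
27^64 ≡ 16^2 = 256 ≡ 8 (mod 31)
27^128 ≡ 8^2 = 64 ≡ 2 (mod 31)
27^256 ≡ 2^2 = 4 (mod 31)
27^369 = 27^256 * 27^64 * 27^32 * 27^16 * 27^1 ≡ 4 * 8 * 16 * 4 * 27 (mod 31).
Accumulate the product:
4 * 8 = 32 ≡ 1
1 * 16 = 16
16 * 4 = 64 ≡ 2
2 * 27 = 54 ≡ 23

23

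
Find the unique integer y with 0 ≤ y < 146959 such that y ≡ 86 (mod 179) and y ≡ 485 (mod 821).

26757

179⁻¹ mod 821: 179·344 ≡ 1 (mod 821), so 179⁻¹ ≡ 344.
y = 86 + 179·((485 − 86)·344 mod 821) = 86 + 179·149 = 26757.
Check: 26757 mod 179 = 86, 26757 mod 821 = 485. ✓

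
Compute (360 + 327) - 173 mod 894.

514

360 + 327 = 687
687 - 173 = 514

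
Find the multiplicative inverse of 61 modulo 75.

16

Apply the Euclidean algorithm and back-substitute:
75 = 1×61 + 14
61 = 4×14 + 5
14 = 2×5 + 4
5 = 1×4 + 1
4 = 4×1 + 0
gcd(61, 75) = 1, so the inverse exists.
Bézout: 1 = −13×75 + 16×61.
So 61⁻¹ ≡ 16 (mod 75).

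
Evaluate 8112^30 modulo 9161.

7110

30 in binary is 11110, i.e. 30 = 16 + 8 + 4 + 2.
8112^1 ≡ 8112 (mod 9161)
8112^2 ≡ 8112^2 = 65804544 ≡ 1081 (mod 9161)
8112^4 ≡ 1081^2 = 1168561 ≡ 5114 (mod 9161)
8112^8 ≡ 5114^2 = 26152996 ≡ 7502 (mod 9161)
8112^16 ≡ 7502^2 = 56280004 ≡ 3981 (mod 9161)
8112^30 = 8112^16 · 8112^8 · 8112^4 · 8112^2 ≡ 3981 · 7502 · 5114 · 1081 (mod 9161).
Accumulate the product:
3981 · 7502 = 29865462 ≡ 602
602 · 5114 = 3078628 ≡ 532
532 · 1081 = 575092 ≡ 7110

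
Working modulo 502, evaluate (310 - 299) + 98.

109

310 - 299 = 11
11 + 98 = 109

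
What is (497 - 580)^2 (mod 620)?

497 - 580 = -83 ≡ 537 (mod 620)
(537)^2 ≡ 69 (mod 620)

69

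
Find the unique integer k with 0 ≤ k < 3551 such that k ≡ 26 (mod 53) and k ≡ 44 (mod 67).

53⁻¹ mod 67: 53*43 ≡ 1 (mod 67), so 53⁻¹ ≡ 43.
k = 26 + 53*((44 − 26)*43 mod 67) = 26 + 53*37 = 1987.

1987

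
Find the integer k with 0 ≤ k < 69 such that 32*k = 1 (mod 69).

69 = 2*32 + 5
32 = 6*5 + 2
5 = 2*2 + 1
2 = 2*1 + 0
gcd(32, 69) = 1, so the inverse exists.
Back-substitute for 1:
1 = 1*5 − 2*2
  = −2*32 + 13*5
  = 13*69 − 28*32
So 32⁻¹ ≡ −28 ≡ 41 (mod 69).

41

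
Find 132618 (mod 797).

132618 = 166·797 + 316, so 132618 ≡ 316 (mod 797).

316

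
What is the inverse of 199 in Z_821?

788

Apply the Euclidean algorithm and back-substitute:
821 = 4×199 + 25
199 = 7×25 + 24
25 = 1×24 + 1
24 = 24×1 + 0
gcd(199, 821) = 1, so the inverse exists.
Back-substitute for 1:
1 = 1×25 − 1×24
  = −1×199 + 8×25
  = 8×821 − 33×199
So 199⁻¹ ≡ −33 ≡ 788 (mod 821).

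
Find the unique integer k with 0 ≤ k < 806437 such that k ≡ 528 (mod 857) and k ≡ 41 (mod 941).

857⁻¹ mod 941: 857·56 ≡ 1 (mod 941), so 857⁻¹ ≡ 56.
k = 528 + 857·((41 − 528)·56 mod 941) = 528 + 857·17 = 15097.

15097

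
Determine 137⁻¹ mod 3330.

1823

By the extended Euclidean algorithm:
3330 = 24×137 + 42
137 = 3×42 + 11
42 = 3×11 + 9
11 = 1×9 + 2
9 = 4×2 + 1
2 = 2×1 + 0
gcd(137, 3330) = 1, so the inverse exists.
Back-substitute for 1:
1 = 1×9 − 4×2
  = −4×11 + 5×9
  = 5×42 − 19×11
  = −19×137 + 62×42
  = 62×3330 − 1507×137
So 137⁻¹ ≡ −1507 ≡ 1823 (mod 3330).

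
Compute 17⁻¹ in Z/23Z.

19

23 = 1·17 + 6
17 = 2·6 + 5
6 = 1·5 + 1
5 = 5·1 + 0
gcd(17, 23) = 1, so the inverse exists.
Back-substitute for 1:
1 = 1·6 − 1·5
  = −1·17 + 3·6
  = 3·23 − 4·17
So 17⁻¹ ≡ −4 ≡ 19 (mod 23).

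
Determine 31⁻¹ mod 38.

27

By the extended Euclidean algorithm:
38 = 1*31 + 7
31 = 4*7 + 3
7 = 2*3 + 1
3 = 3*1 + 0
gcd(31, 38) = 1, so the inverse exists.
Bézout: 1 = 9*38 − 11*31.
So 31⁻¹ ≡ −11 ≡ 27 (mod 38).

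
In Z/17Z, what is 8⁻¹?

Apply the Euclidean algorithm and back-substitute:
17 = 2×8 + 1
8 = 8×1 + 0
gcd(8, 17) = 1, so the inverse exists.
Back-substitute for 1:
1 = 1×17 − 2×8
So 8⁻¹ ≡ −2 ≡ 15 (mod 17).

15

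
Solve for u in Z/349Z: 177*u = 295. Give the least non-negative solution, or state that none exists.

gcd(177, 349) = 1, so a unique solution mod 349 exists.
177⁻¹ ≡ 140 (mod 349).
u ≡ 140*295 ≡ 118 (mod 349).

118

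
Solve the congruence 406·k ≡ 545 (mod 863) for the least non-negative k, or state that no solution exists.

gcd(406, 863) = 1, so a unique solution mod 863 exists.
406⁻¹ ≡ 423 (mod 863).
k ≡ 423·545 ≡ 114 (mod 863).

114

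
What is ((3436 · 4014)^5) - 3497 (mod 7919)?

6467

3436 · 4014 = 13792104 ≡ 5125 (mod 7919)
(5125)^5 ≡ 2045 (mod 7919)
2045 - 3497 = -1452 ≡ 6467 (mod 7919)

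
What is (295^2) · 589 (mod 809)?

(295)^2 ≡ 462 (mod 809)
462 · 589 = 272118 ≡ 294 (mod 809)

294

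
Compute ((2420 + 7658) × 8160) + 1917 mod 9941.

2420 + 7658 = 10078 ≡ 137 (mod 9941)
137 × 8160 = 1117920 ≡ 4528 (mod 9941)
4528 + 1917 = 6445

6445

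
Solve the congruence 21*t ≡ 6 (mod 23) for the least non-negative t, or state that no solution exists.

gcd(21, 23) = 1, so a unique solution mod 23 exists.
21⁻¹ ≡ 11 (mod 23).
t ≡ 11*6 ≡ 20 (mod 23).

20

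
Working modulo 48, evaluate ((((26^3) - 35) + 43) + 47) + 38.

5

(26)^3 ≡ 8 (mod 48)
8 - 35 = -27 ≡ 21 (mod 48)
21 + 43 = 64 ≡ 16 (mod 48)
16 + 47 = 63 ≡ 15 (mod 48)
15 + 38 = 53 ≡ 5 (mod 48)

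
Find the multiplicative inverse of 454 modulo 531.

Apply the Euclidean algorithm and back-substitute:
531 = 1·454 + 77
454 = 5·77 + 69
77 = 1·69 + 8
69 = 8·8 + 5
8 = 1·5 + 3
5 = 1·3 + 2
3 = 1·2 + 1
2 = 2·1 + 0
gcd(454, 531) = 1, so the inverse exists.
Back-substitute for 1:
1 = 1·3 − 1·2
  = −1·5 + 2·3
  = 2·8 − 3·5
  = −3·69 + 26·8
  = 26·77 − 29·69
  = −29·454 + 171·77
  = 171·531 − 200·454
So 454⁻¹ ≡ −200 ≡ 331 (mod 531).

331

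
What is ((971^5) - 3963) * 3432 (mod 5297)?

(971)^5 ≡ 3017 (mod 5297)
3017 - 3963 = -946 ≡ 4351 (mod 5297)
4351 * 3432 = 14932632 ≡ 389 (mod 5297)

389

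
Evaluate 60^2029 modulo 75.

60^1 ≡ 60 (mod 75)
60^2 ≡ 60^2 = 3600 ≡ 0 (mod 75)
60^4 ≡ 0^2 = 0 (mod 75)
60^8 ≡ 0^2 = 0 (mod 75)
60^16 ≡ 0^2 = 0 (mod 75)
60^32 ≡ 0^2 = 0 (mod 75)
60^64 ≡ 0^2 = 0 (mod 75)
60^128 ≡ 0^2 = 0 (mod 75)
60^256 ≡ 0^2 = 0 (mod 75)
60^512 ≡ 0^2 = 0 (mod 75)
60^1024 ≡ 0^2 = 0 (mod 75)
60^2029 = 60^1024 · 60^512 · 60^256 · 60^128 · 60^64 · 60^32 · 60^8 · 60^4 · 60^1 ≡ 0 · 0 · 0 · 0 · 0 · 0 · 0 · 0 · 60 (mod 75).
Accumulate the product:
0 · 0 = 0
0 · 0 = 0
0 · 0 = 0
0 · 0 = 0
0 · 0 = 0
0 · 0 = 0
0 · 0 = 0
0 · 60 = 0

0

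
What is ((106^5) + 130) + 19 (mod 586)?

(106)^5 ≡ 558 (mod 586)
558 + 130 = 688 ≡ 102 (mod 586)
102 + 19 = 121

121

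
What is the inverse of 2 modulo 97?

49

97 = 48·2 + 1
2 = 2·1 + 0
gcd(2, 97) = 1, so the inverse exists.
Bézout: 1 = 1·97 − 48·2.
So 2⁻¹ ≡ −48 ≡ 49 (mod 97).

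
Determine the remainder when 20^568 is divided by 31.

10

By square-and-multiply:
568 in binary is 1000111000, i.e. 568 = 512 + 32 + 16 + 8.
20^1 ≡ 20 (mod 31)
20^2 ≡ 20^2 = 400 ≡ 28 (mod 31)
20^4 ≡ 28^2 = 784 ≡ 9 (mod 31)
20^8 ≡ 9^2 = 81 ≡ 19 (mod 31)
20^16 ≡ 19^2 = 361 ≡ 20 (mod 31)
20^32 ≡ 20^2 = 400 ≡ 28 (mod 31)
20^64 ≡ 28^2 = 784 ≡ 9 (mod 31)
20^128 ≡ 9^2 = 81 ≡ 19 (mod 31)
20^256 ≡ 19^2 = 361 ≡ 20 (mod 31)
20^512 ≡ 20^2 = 400 ≡ 28 (mod 31)
20^568 = 20^512 · 20^32 · 20^16 · 20^8 ≡ 28 · 28 · 20 · 19 (mod 31).
Accumulate the product:
28 · 28 = 784 ≡ 9
9 · 20 = 180 ≡ 25
25 · 19 = 475 ≡ 10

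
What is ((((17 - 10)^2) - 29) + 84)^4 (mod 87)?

17 - 10 = 7
(7)^2 ≡ 49 (mod 87)
49 - 29 = 20
20 + 84 = 104 ≡ 17 (mod 87)
(17)^4 ≡ 1 (mod 87)

1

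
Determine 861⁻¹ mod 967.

447

967 = 1×861 + 106
861 = 8×106 + 13
106 = 8×13 + 2
13 = 6×2 + 1
2 = 2×1 + 0
gcd(861, 967) = 1, so the inverse exists.
Bézout: 1 = −398×967 + 447×861.
So 861⁻¹ ≡ 447 (mod 967).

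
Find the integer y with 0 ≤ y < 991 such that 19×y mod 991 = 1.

991 = 52*19 + 3
19 = 6*3 + 1
3 = 3*1 + 0
gcd(19, 991) = 1, so the inverse exists.
Back-substitute for 1:
1 = 1*19 − 6*3
  = −6*991 + 313*19
So 19⁻¹ ≡ 313 (mod 991).

313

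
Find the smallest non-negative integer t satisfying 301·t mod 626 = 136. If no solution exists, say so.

gcd(301, 626) = 1, so a unique solution mod 626 exists.
301⁻¹ ≡ 339 (mod 626).
t ≡ 339·136 ≡ 406 (mod 626).

406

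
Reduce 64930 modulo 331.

54

64930 = 196×331 + 54, so 64930 ≡ 54 (mod 331).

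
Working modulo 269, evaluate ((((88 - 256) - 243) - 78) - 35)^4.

218

88 - 256 = -168 ≡ 101 (mod 269)
101 - 243 = -142 ≡ 127 (mod 269)
127 - 78 = 49
49 - 35 = 14
(14)^4 ≡ 218 (mod 269)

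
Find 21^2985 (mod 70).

21

Using repeated squaring:
2985 in binary is 101110101001, i.e. 2985 = 2048 + 512 + 256 + 128 + 32 + 8 + 1.
21^1 ≡ 21 (mod 70)
21^2 ≡ 21^2 = 441 ≡ 21 (mod 70)
21^4 ≡ 21^2 = 441 ≡ 21 (mod 70)
21^8 ≡ 21^2 = 441 ≡ 21 (mod 70)
21^16 ≡ 21^2 = 441 ≡ 21 (mod 70)
21^32 ≡ 21^2 = 441 ≡ 21 (mod 70)
21^64 ≡ 21^2 = 441 ≡ 21 (mod 70)
21^128 ≡ 21^2 = 441 ≡ 21 (mod 70)
21^256 ≡ 21^2 = 441 ≡ 21 (mod 70)
21^512 ≡ 21^2 = 441 ≡ 21 (mod 70)
21^1024 ≡ 21^2 = 441 ≡ 21 (mod 70)
21^2048 ≡ 21^2 = 441 ≡ 21 (mod 70)
21^2985 = 21^2048 * 21^512 * 21^256 * 21^128 * 21^32 * 21^8 * 21^1 ≡ 21 * 21 * 21 * 21 * 21 * 21 * 21 (mod 70).
Accumulate the product:
21 * 21 = 441 ≡ 21
21 * 21 = 441 ≡ 21
21 * 21 = 441 ≡ 21
21 * 21 = 441 ≡ 21
21 * 21 = 441 ≡ 21
21 * 21 = 441 ≡ 21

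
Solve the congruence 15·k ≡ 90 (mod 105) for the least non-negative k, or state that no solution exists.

6

gcd(15, 105) = 15, and 15 | 90, so solutions exist.
Divide through by 15: 1·k ≡ 6 mod 7.
1⁻¹ ≡ 1 (mod 7).
k ≡ 1·6 ≡ 6 (mod 7).
The smallest non-negative solution is k = 6.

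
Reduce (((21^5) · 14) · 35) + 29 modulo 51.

(21)^5 ≡ 21 (mod 51)
21 · 14 = 294 ≡ 39 (mod 51)
39 · 35 = 1365 ≡ 39 (mod 51)
39 + 29 = 68 ≡ 17 (mod 51)

17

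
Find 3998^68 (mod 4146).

By square-and-multiply:
68 in binary is 1000100, i.e. 68 = 64 + 4.
3998^1 ≡ 3998 (mod 4146)
3998^2 ≡ 3998^2 = 15984004 ≡ 1174 (mod 4146)
3998^4 ≡ 1174^2 = 1378276 ≡ 1804 (mod 4146)
3998^8 ≡ 1804^2 = 3254416 ≡ 3952 (mod 4146)
3998^16 ≡ 3952^2 = 15618304 ≡ 322 (mod 4146)
3998^32 ≡ 322^2 = 103684 ≡ 34 (mod 4146)
3998^64 ≡ 34^2 = 1156 (mod 4146)
3998^68 = 3998^64 × 3998^4 ≡ 1156 × 1804 (mod 4146).
1156 × 1804 = 2085424 ≡ 4132 (mod 4146).

4132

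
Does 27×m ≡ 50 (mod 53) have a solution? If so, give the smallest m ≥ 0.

47

gcd(27, 53) = 1, so a unique solution mod 53 exists.
27⁻¹ ≡ 2 (mod 53).
m ≡ 2×50 ≡ 47 (mod 53).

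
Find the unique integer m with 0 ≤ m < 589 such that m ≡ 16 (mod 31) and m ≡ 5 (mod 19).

31⁻¹ mod 19: 31×8 ≡ 1 (mod 19), so 31⁻¹ ≡ 8.
m = 16 + 31×((5 − 16)×8 mod 19) = 16 + 31×7 = 233.

233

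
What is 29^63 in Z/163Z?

63 in binary is 111111, i.e. 63 = 32 + 16 + 8 + 4 + 2 + 1.
29^1 ≡ 29 (mod 163)
29^2 ≡ 29^2 = 841 ≡ 26 (mod 163)
29^4 ≡ 26^2 = 676 ≡ 24 (mod 163)
29^8 ≡ 24^2 = 576 ≡ 87 (mod 163)
29^16 ≡ 87^2 = 7569 ≡ 71 (mod 163)
29^32 ≡ 71^2 = 5041 ≡ 151 (mod 163)
29^63 = 29^32 * 29^16 * 29^8 * 29^4 * 29^2 * 29^1 ≡ 151 * 71 * 87 * 24 * 26 * 29 (mod 163).
Accumulate the product:
151 * 71 = 10721 ≡ 126
126 * 87 = 10962 ≡ 41
41 * 24 = 984 ≡ 6
6 * 26 = 156
156 * 29 = 4524 ≡ 123

123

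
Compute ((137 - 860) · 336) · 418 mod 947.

65

137 - 860 = -723 ≡ 224 (mod 947)
224 · 336 = 75264 ≡ 451 (mod 947)
451 · 418 = 188518 ≡ 65 (mod 947)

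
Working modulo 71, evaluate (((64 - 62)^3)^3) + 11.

26

64 - 62 = 2
(2)^3 ≡ 8 (mod 71)
(8)^3 ≡ 15 (mod 71)
15 + 11 = 26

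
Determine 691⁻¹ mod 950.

950 = 1*691 + 259
691 = 2*259 + 173
259 = 1*173 + 86
173 = 2*86 + 1
86 = 86*1 + 0
gcd(691, 950) = 1, so the inverse exists.
Back-substitute for 1:
1 = 1*173 − 2*86
  = −2*259 + 3*173
  = 3*691 − 8*259
  = −8*950 + 11*691
So 691⁻¹ ≡ 11 (mod 950).

11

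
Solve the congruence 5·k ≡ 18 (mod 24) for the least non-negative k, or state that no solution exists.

gcd(5, 24) = 1, so a unique solution mod 24 exists.
5⁻¹ ≡ 5 (mod 24).
k ≡ 5·18 ≡ 18 (mod 24).

18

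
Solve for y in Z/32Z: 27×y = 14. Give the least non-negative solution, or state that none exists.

gcd(27, 32) = 1, so a unique solution mod 32 exists.
27⁻¹ ≡ 19 (mod 32).
y ≡ 19×14 ≡ 10 (mod 32).

10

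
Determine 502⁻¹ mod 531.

238

531 = 1×502 + 29
502 = 17×29 + 9
29 = 3×9 + 2
9 = 4×2 + 1
2 = 2×1 + 0
gcd(502, 531) = 1, so the inverse exists.
Bézout: 1 = −225×531 + 238×502.
So 502⁻¹ ≡ 238 (mod 531).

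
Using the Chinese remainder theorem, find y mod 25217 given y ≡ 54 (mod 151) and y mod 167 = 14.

151⁻¹ mod 167: 151·73 ≡ 1 (mod 167), so 151⁻¹ ≡ 73.
y = 54 + 151·((14 − 54)·73 mod 167) = 54 + 151·86 = 13040.

13040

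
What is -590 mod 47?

-590 = -13*47 + 21, so -590 ≡ 21 (mod 47).

21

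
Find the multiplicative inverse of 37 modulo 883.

358

By the extended Euclidean algorithm:
883 = 23·37 + 32
37 = 1·32 + 5
32 = 6·5 + 2
5 = 2·2 + 1
2 = 2·1 + 0
gcd(37, 883) = 1, so the inverse exists.
Back-substitute for 1:
1 = 1·5 − 2·2
  = −2·32 + 13·5
  = 13·37 − 15·32
  = −15·883 + 358·37
So 37⁻¹ ≡ 358 (mod 883).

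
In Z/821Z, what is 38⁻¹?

Apply the Euclidean algorithm and back-substitute:
821 = 21×38 + 23
38 = 1×23 + 15
23 = 1×15 + 8
15 = 1×8 + 7
8 = 1×7 + 1
7 = 7×1 + 0
gcd(38, 821) = 1, so the inverse exists.
Back-substitute for 1:
1 = 1×8 − 1×7
  = −1×15 + 2×8
  = 2×23 − 3×15
  = −3×38 + 5×23
  = 5×821 − 108×38
So 38⁻¹ ≡ −108 ≡ 713 (mod 821).

713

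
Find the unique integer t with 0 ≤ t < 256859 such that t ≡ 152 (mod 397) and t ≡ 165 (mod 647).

29927

397⁻¹ mod 647: 397×603 ≡ 1 (mod 647), so 397⁻¹ ≡ 603.
t = 152 + 397×((165 − 152)×603 mod 647) = 152 + 397×75 = 29927.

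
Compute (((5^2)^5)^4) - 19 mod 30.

(5)^2 ≡ 25 (mod 30)
(25)^5 ≡ 25 (mod 30)
(25)^4 ≡ 25 (mod 30)
25 - 19 = 6

6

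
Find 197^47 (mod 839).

228

197^1 ≡ 197 (mod 839)
197^2 ≡ 197^2 = 38809 ≡ 215 (mod 839)
197^4 ≡ 215^2 = 46225 ≡ 80 (mod 839)
197^8 ≡ 80^2 = 6400 ≡ 527 (mod 839)
197^16 ≡ 527^2 = 277729 ≡ 20 (mod 839)
197^32 ≡ 20^2 = 400 (mod 839)
197^47 = 197^32 * 197^8 * 197^4 * 197^2 * 197^1 ≡ 400 * 527 * 80 * 215 * 197 (mod 839).
Accumulate the product:
400 * 527 = 210800 ≡ 211
211 * 80 = 16880 ≡ 100
100 * 215 = 21500 ≡ 525
525 * 197 = 103425 ≡ 228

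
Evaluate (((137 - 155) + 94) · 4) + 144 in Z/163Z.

137 - 155 = -18 ≡ 145 (mod 163)
145 + 94 = 239 ≡ 76 (mod 163)
76 · 4 = 304 ≡ 141 (mod 163)
141 + 144 = 285 ≡ 122 (mod 163)

122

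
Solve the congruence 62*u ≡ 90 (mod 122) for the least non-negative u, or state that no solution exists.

29

gcd(62, 122) = 2, and 2 | 90, so solutions exist.
Divide through by 2: 31*u mod 61 = 45.
31⁻¹ ≡ 2 (mod 61).
u ≡ 2*45 ≡ 29 (mod 61).
The smallest non-negative solution is u = 29.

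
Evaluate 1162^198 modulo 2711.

By square-and-multiply:
198 in binary is 11000110, i.e. 198 = 128 + 64 + 4 + 2.
1162^1 ≡ 1162 (mod 2711)
1162^2 ≡ 1162^2 = 1350244 ≡ 166 (mod 2711)
1162^4 ≡ 166^2 = 27556 ≡ 446 (mod 2711)
1162^8 ≡ 446^2 = 198916 ≡ 1013 (mod 2711)
1162^16 ≡ 1013^2 = 1026169 ≡ 1411 (mod 2711)
1162^32 ≡ 1411^2 = 1990921 ≡ 1047 (mod 2711)
1162^64 ≡ 1047^2 = 1096209 ≡ 965 (mod 2711)
1162^128 ≡ 965^2 = 931225 ≡ 1352 (mod 2711)
1162^198 = 1162^128 * 1162^64 * 1162^4 * 1162^2 ≡ 1352 * 965 * 446 * 166 (mod 2711).
Accumulate the product:
1352 * 965 = 1304680 ≡ 689
689 * 446 = 307294 ≡ 951
951 * 166 = 157866 ≡ 628

628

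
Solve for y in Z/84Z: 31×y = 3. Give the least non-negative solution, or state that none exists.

gcd(31, 84) = 1, so a unique solution mod 84 exists.
31⁻¹ ≡ 19 (mod 84).
y ≡ 19×3 ≡ 57 (mod 84).

57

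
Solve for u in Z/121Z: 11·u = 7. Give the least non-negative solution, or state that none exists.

no solution

gcd(11, 121) = 11, and 11 does not divide 7.
So the congruence has no solution.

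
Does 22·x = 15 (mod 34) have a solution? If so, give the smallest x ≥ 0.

gcd(22, 34) = 2, and 2 does not divide 15.
So the congruence has no solution.

no solution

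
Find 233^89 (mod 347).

Using repeated squaring:
89 in binary is 1011001, i.e. 89 = 64 + 16 + 8 + 1.
233^1 ≡ 233 (mod 347)
233^2 ≡ 233^2 = 54289 ≡ 157 (mod 347)
233^4 ≡ 157^2 = 24649 ≡ 12 (mod 347)
233^8 ≡ 12^2 = 144 (mod 347)
233^16 ≡ 144^2 = 20736 ≡ 263 (mod 347)
233^32 ≡ 263^2 = 69169 ≡ 116 (mod 347)
233^64 ≡ 116^2 = 13456 ≡ 270 (mod 347)
233^89 = 233^64 * 233^16 * 233^8 * 233^1 ≡ 270 * 263 * 144 * 233 (mod 347).
Accumulate the product:
270 * 263 = 71010 ≡ 222
222 * 144 = 31968 ≡ 44
44 * 233 = 10252 ≡ 189

189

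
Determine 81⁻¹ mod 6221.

Run the extended Euclidean algorithm:
6221 = 76×81 + 65
81 = 1×65 + 16
65 = 4×16 + 1
16 = 16×1 + 0
gcd(81, 6221) = 1, so the inverse exists.
Back-substitute for 1:
1 = 1×65 − 4×16
  = −4×81 + 5×65
  = 5×6221 − 384×81
So 81⁻¹ ≡ −384 ≡ 5837 (mod 6221).

5837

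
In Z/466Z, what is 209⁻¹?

466 = 2×209 + 48
209 = 4×48 + 17
48 = 2×17 + 14
17 = 1×14 + 3
14 = 4×3 + 2
3 = 1×2 + 1
2 = 2×1 + 0
gcd(209, 466) = 1, so the inverse exists.
Back-substitute for 1:
1 = 1×3 − 1×2
  = −1×14 + 5×3
  = 5×17 − 6×14
  = −6×48 + 17×17
  = 17×209 − 74×48
  = −74×466 + 165×209
So 209⁻¹ ≡ 165 (mod 466).

165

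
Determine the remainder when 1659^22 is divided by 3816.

22 in binary is 10110, i.e. 22 = 16 + 4 + 2.
1659^1 ≡ 1659 (mod 3816)
1659^2 ≡ 1659^2 = 2752281 ≡ 945 (mod 3816)
1659^4 ≡ 945^2 = 893025 ≡ 81 (mod 3816)
1659^8 ≡ 81^2 = 6561 ≡ 2745 (mod 3816)
1659^16 ≡ 2745^2 = 7535025 ≡ 2241 (mod 3816)
1659^22 = 1659^16 · 1659^4 · 1659^2 ≡ 2241 · 81 · 945 (mod 3816).
Accumulate the product:
2241 · 81 = 181521 ≡ 2169
2169 · 945 = 2049705 ≡ 513

513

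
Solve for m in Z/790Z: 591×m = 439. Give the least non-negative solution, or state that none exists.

gcd(591, 790) = 1, so a unique solution mod 790 exists.
591⁻¹ ≡ 131 (mod 790).
m ≡ 131×439 ≡ 629 (mod 790).

629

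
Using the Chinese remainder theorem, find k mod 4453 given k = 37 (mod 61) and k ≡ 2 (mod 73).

61⁻¹ mod 73: 61·6 ≡ 1 (mod 73), so 61⁻¹ ≡ 6.
k = 37 + 61·((2 − 37)·6 mod 73) = 37 + 61·9 = 586.

586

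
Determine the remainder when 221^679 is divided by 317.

277

679 in binary is 1010100111, i.e. 679 = 512 + 128 + 32 + 4 + 2 + 1.
221^1 ≡ 221 (mod 317)
221^2 ≡ 221^2 = 48841 ≡ 23 (mod 317)
221^4 ≡ 23^2 = 529 ≡ 212 (mod 317)
221^8 ≡ 212^2 = 44944 ≡ 247 (mod 317)
221^16 ≡ 247^2 = 61009 ≡ 145 (mod 317)
221^32 ≡ 145^2 = 21025 ≡ 103 (mod 317)
221^64 ≡ 103^2 = 10609 ≡ 148 (mod 317)
221^128 ≡ 148^2 = 21904 ≡ 31 (mod 317)
221^256 ≡ 31^2 = 961 ≡ 10 (mod 317)
221^512 ≡ 10^2 = 100 (mod 317)
221^679 = 221^512 · 221^128 · 221^32 · 221^4 · 221^2 · 221^1 ≡ 100 · 31 · 103 · 212 · 23 · 221 (mod 317).
Accumulate the product:
100 · 31 = 3100 ≡ 247
247 · 103 = 25441 ≡ 81
81 · 212 = 17172 ≡ 54
54 · 23 = 1242 ≡ 291
291 · 221 = 64311 ≡ 277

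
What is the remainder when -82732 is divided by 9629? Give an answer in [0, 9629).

-82732 = -9·9629 + 3929, so -82732 ≡ 3929 (mod 9629).

3929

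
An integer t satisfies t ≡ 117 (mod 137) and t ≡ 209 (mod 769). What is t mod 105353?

19434

137⁻¹ mod 769: 137*595 ≡ 1 (mod 769), so 137⁻¹ ≡ 595.
t = 117 + 137*((209 − 117)*595 mod 769) = 117 + 137*141 = 19434.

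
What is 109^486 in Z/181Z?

By square-and-multiply:
109^1 ≡ 109 (mod 181)
109^2 ≡ 109^2 = 11881 ≡ 116 (mod 181)
109^4 ≡ 116^2 = 13456 ≡ 62 (mod 181)
109^8 ≡ 62^2 = 3844 ≡ 43 (mod 181)
109^16 ≡ 43^2 = 1849 ≡ 39 (mod 181)
109^32 ≡ 39^2 = 1521 ≡ 73 (mod 181)
109^64 ≡ 73^2 = 5329 ≡ 80 (mod 181)
109^128 ≡ 80^2 = 6400 ≡ 65 (mod 181)
109^256 ≡ 65^2 = 4225 ≡ 62 (mod 181)
109^486 = 109^256 * 109^128 * 109^64 * 109^32 * 109^4 * 109^2 ≡ 62 * 65 * 80 * 73 * 62 * 116 (mod 181).
Accumulate the product:
62 * 65 = 4030 ≡ 48
48 * 80 = 3840 ≡ 39
39 * 73 = 2847 ≡ 132
132 * 62 = 8184 ≡ 39
39 * 116 = 4524 ≡ 180

180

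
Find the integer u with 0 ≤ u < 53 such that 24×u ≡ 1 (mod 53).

42

53 = 2*24 + 5
24 = 4*5 + 4
5 = 1*4 + 1
4 = 4*1 + 0
gcd(24, 53) = 1, so the inverse exists.
Bézout: 1 = 5*53 − 11*24.
So 24⁻¹ ≡ −11 ≡ 42 (mod 53).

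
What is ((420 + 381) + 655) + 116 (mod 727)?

420 + 381 = 801 ≡ 74 (mod 727)
74 + 655 = 729 ≡ 2 (mod 727)
2 + 116 = 118

118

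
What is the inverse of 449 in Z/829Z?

Apply the Euclidean algorithm and back-substitute:
829 = 1*449 + 380
449 = 1*380 + 69
380 = 5*69 + 35
69 = 1*35 + 34
35 = 1*34 + 1
34 = 34*1 + 0
gcd(449, 829) = 1, so the inverse exists.
Back-substitute for 1:
1 = 1*35 − 1*34
  = −1*69 + 2*35
  = 2*380 − 11*69
  = −11*449 + 13*380
  = 13*829 − 24*449
So 449⁻¹ ≡ −24 ≡ 805 (mod 829).

805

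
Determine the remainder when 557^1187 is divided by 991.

521

Compute successive squares:
1187 in binary is 10010100011, i.e. 1187 = 1024 + 128 + 32 + 2 + 1.
557^1 ≡ 557 (mod 991)
557^2 ≡ 557^2 = 310249 ≡ 66 (mod 991)
557^4 ≡ 66^2 = 4356 ≡ 392 (mod 991)
557^8 ≡ 392^2 = 153664 ≡ 59 (mod 991)
557^16 ≡ 59^2 = 3481 ≡ 508 (mod 991)
557^32 ≡ 508^2 = 258064 ≡ 404 (mod 991)
557^64 ≡ 404^2 = 163216 ≡ 692 (mod 991)
557^128 ≡ 692^2 = 478864 ≡ 211 (mod 991)
557^256 ≡ 211^2 = 44521 ≡ 917 (mod 991)
557^512 ≡ 917^2 = 840889 ≡ 521 (mod 991)
557^1024 ≡ 521^2 = 271441 ≡ 898 (mod 991)
557^1187 = 557^1024 * 557^128 * 557^32 * 557^2 * 557^1 ≡ 898 * 211 * 404 * 66 * 557 (mod 991).
Accumulate the product:
898 * 211 = 189478 ≡ 197
197 * 404 = 79588 ≡ 308
308 * 66 = 20328 ≡ 508
508 * 557 = 282956 ≡ 521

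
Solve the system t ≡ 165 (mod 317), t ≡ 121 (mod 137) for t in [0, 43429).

317⁻¹ mod 137: 317×51 ≡ 1 (mod 137), so 317⁻¹ ≡ 51.
t = 165 + 317×((121 − 165)×51 mod 137) = 165 + 317×85 = 27110.

27110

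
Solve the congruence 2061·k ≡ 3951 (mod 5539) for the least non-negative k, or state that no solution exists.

1816

gcd(2061, 5539) = 1, so a unique solution mod 5539 exists.
2061⁻¹ ≡ 5496 (mod 5539).
k ≡ 5496·3951 ≡ 1816 (mod 5539).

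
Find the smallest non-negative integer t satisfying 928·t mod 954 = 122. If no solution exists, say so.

gcd(928, 954) = 2, and 2 | 122, so solutions exist.
Divide through by 2: 464·t ≡ 61 (mod 477).
464⁻¹ ≡ 110 (mod 477).
t ≡ 110·61 ≡ 32 (mod 477).
The smallest non-negative solution is t = 32.

32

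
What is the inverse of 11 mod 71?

Apply the Euclidean algorithm and back-substitute:
71 = 6*11 + 5
11 = 2*5 + 1
5 = 5*1 + 0
gcd(11, 71) = 1, so the inverse exists.
Back-substitute for 1:
1 = 1*11 − 2*5
  = −2*71 + 13*11
So 11⁻¹ ≡ 13 (mod 71).

13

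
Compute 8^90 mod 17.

8^1 ≡ 8 (mod 17)
8^2 ≡ 8^2 = 64 ≡ 13 (mod 17)
8^4 ≡ 13^2 = 169 ≡ 16 (mod 17)
8^8 ≡ 16^2 = 256 ≡ 1 (mod 17)
8^16 ≡ 1^2 = 1 (mod 17)
8^32 ≡ 1^2 = 1 (mod 17)
8^64 ≡ 1^2 = 1 (mod 17)
8^90 = 8^64 · 8^16 · 8^8 · 8^2 ≡ 1 · 1 · 1 · 13 (mod 17).
Accumulate the product:
1 · 1 = 1
1 · 1 = 1
1 · 13 = 13

13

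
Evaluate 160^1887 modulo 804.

484

By square-and-multiply:
1887 in binary is 11101011111, i.e. 1887 = 1024 + 512 + 256 + 64 + 16 + 8 + 4 + 2 + 1.
160^1 ≡ 160 (mod 804)
160^2 ≡ 160^2 = 25600 ≡ 676 (mod 804)
160^4 ≡ 676^2 = 456976 ≡ 304 (mod 804)
160^8 ≡ 304^2 = 92416 ≡ 760 (mod 804)
160^16 ≡ 760^2 = 577600 ≡ 328 (mod 804)
160^32 ≡ 328^2 = 107584 ≡ 652 (mod 804)
160^64 ≡ 652^2 = 425104 ≡ 592 (mod 804)
160^128 ≡ 592^2 = 350464 ≡ 724 (mod 804)
160^256 ≡ 724^2 = 524176 ≡ 772 (mod 804)
160^512 ≡ 772^2 = 595984 ≡ 220 (mod 804)
160^1024 ≡ 220^2 = 48400 ≡ 160 (mod 804)
160^1887 = 160^1024 · 160^512 · 160^256 · 160^64 · 160^16 · 160^8 · 160^4 · 160^2 · 160^1 ≡ 160 · 220 · 772 · 592 · 328 · 760 · 304 · 676 · 160 (mod 804).
Accumulate the product:
160 · 220 = 35200 ≡ 628
628 · 772 = 484816 ≡ 4
4 · 592 = 2368 ≡ 760
760 · 328 = 249280 ≡ 40
40 · 760 = 30400 ≡ 652
652 · 304 = 198208 ≡ 424
424 · 676 = 286624 ≡ 400
400 · 160 = 64000 ≡ 484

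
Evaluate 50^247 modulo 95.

50

247 in binary is 11110111, i.e. 247 = 128 + 64 + 32 + 16 + 4 + 2 + 1.
50^1 ≡ 50 (mod 95)
50^2 ≡ 50^2 = 2500 ≡ 30 (mod 95)
50^4 ≡ 30^2 = 900 ≡ 45 (mod 95)
50^8 ≡ 45^2 = 2025 ≡ 30 (mod 95)
50^16 ≡ 30^2 = 900 ≡ 45 (mod 95)
50^32 ≡ 45^2 = 2025 ≡ 30 (mod 95)
50^64 ≡ 30^2 = 900 ≡ 45 (mod 95)
50^128 ≡ 45^2 = 2025 ≡ 30 (mod 95)
50^247 = 50^128 × 50^64 × 50^32 × 50^16 × 50^4 × 50^2 × 50^1 ≡ 30 × 45 × 30 × 45 × 45 × 30 × 50 (mod 95).
Accumulate the product:
30 × 45 = 1350 ≡ 20
20 × 30 = 600 ≡ 30
30 × 45 = 1350 ≡ 20
20 × 45 = 900 ≡ 45
45 × 30 = 1350 ≡ 20
20 × 50 = 1000 ≡ 50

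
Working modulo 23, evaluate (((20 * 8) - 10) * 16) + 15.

0

20 * 8 = 160 ≡ 22 (mod 23)
22 - 10 = 12
12 * 16 = 192 ≡ 8 (mod 23)
8 + 15 = 23 ≡ 0 (mod 23)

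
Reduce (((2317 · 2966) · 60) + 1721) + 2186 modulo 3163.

2221

2317 · 2966 = 6872222 ≡ 2186 (mod 3163)
2186 · 60 = 131160 ≡ 1477 (mod 3163)
1477 + 1721 = 3198 ≡ 35 (mod 3163)
35 + 2186 = 2221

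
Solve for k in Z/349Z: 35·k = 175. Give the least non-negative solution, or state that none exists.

5

gcd(35, 349) = 1, so a unique solution mod 349 exists.
35⁻¹ ≡ 10 (mod 349).
k ≡ 10·175 ≡ 5 (mod 349).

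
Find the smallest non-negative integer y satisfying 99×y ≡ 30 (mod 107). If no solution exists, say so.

23

gcd(99, 107) = 1, so a unique solution mod 107 exists.
99⁻¹ ≡ 40 (mod 107).
y ≡ 40×30 ≡ 23 (mod 107).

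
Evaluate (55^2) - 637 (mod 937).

514

(55)^2 ≡ 214 (mod 937)
214 - 637 = -423 ≡ 514 (mod 937)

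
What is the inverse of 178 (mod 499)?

499 = 2×178 + 143
178 = 1×143 + 35
143 = 4×35 + 3
35 = 11×3 + 2
3 = 1×2 + 1
2 = 2×1 + 0
gcd(178, 499) = 1, so the inverse exists.
Back-substitute for 1:
1 = 1×3 − 1×2
  = −1×35 + 12×3
  = 12×143 − 49×35
  = −49×178 + 61×143
  = 61×499 − 171×178
So 178⁻¹ ≡ −171 ≡ 328 (mod 499).

328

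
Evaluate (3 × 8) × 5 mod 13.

3 × 8 = 24 ≡ 11 (mod 13)
11 × 5 = 55 ≡ 3 (mod 13)

3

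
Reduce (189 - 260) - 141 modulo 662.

450

189 - 260 = -71 ≡ 591 (mod 662)
591 - 141 = 450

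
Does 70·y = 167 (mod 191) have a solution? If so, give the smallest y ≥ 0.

147

gcd(70, 191) = 1, so a unique solution mod 191 exists.
70⁻¹ ≡ 161 (mod 191).
y ≡ 161·167 ≡ 147 (mod 191).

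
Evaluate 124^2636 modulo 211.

Using repeated squaring:
2636 in binary is 101001001100, i.e. 2636 = 2048 + 512 + 64 + 8 + 4.
124^1 ≡ 124 (mod 211)
124^2 ≡ 124^2 = 15376 ≡ 184 (mod 211)
124^4 ≡ 184^2 = 33856 ≡ 96 (mod 211)
124^8 ≡ 96^2 = 9216 ≡ 143 (mod 211)
124^16 ≡ 143^2 = 20449 ≡ 193 (mod 211)
124^32 ≡ 193^2 = 37249 ≡ 113 (mod 211)
124^64 ≡ 113^2 = 12769 ≡ 109 (mod 211)
124^128 ≡ 109^2 = 11881 ≡ 65 (mod 211)
124^256 ≡ 65^2 = 4225 ≡ 5 (mod 211)
124^512 ≡ 5^2 = 25 (mod 211)
124^1024 ≡ 25^2 = 625 ≡ 203 (mod 211)
124^2048 ≡ 203^2 = 41209 ≡ 64 (mod 211)
124^2636 = 124^2048 × 124^512 × 124^64 × 124^8 × 124^4 ≡ 64 × 25 × 109 × 143 × 96 (mod 211).
Accumulate the product:
64 × 25 = 1600 ≡ 123
123 × 109 = 13407 ≡ 114
114 × 143 = 16302 ≡ 55
55 × 96 = 5280 ≡ 5

5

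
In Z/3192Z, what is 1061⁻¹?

Apply the Euclidean algorithm and back-substitute:
3192 = 3·1061 + 9
1061 = 117·9 + 8
9 = 1·8 + 1
8 = 8·1 + 0
gcd(1061, 3192) = 1, so the inverse exists.
Bézout: 1 = 118·3192 − 355·1061.
So 1061⁻¹ ≡ −355 ≡ 2837 (mod 3192).

2837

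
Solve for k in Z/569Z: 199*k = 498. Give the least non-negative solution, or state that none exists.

94

gcd(199, 569) = 1, so a unique solution mod 569 exists.
199⁻¹ ≡ 183 (mod 569).
k ≡ 183*498 ≡ 94 (mod 569).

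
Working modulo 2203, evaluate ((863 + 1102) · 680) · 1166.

863 + 1102 = 1965
1965 · 680 = 1336200 ≡ 1182 (mod 2203)
1182 · 1166 = 1378212 ≡ 1337 (mod 2203)

1337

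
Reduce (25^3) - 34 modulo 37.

14

(25)^3 ≡ 11 (mod 37)
11 - 34 = -23 ≡ 14 (mod 37)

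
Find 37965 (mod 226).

37965 = 167·226 + 223, so 37965 ≡ 223 (mod 226).

223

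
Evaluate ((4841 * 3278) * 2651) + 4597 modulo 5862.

2331

4841 * 3278 = 15868798 ≡ 364 (mod 5862)
364 * 2651 = 964964 ≡ 3596 (mod 5862)
3596 + 4597 = 8193 ≡ 2331 (mod 5862)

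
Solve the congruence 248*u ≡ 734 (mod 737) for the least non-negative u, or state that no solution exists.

gcd(248, 737) = 1, so a unique solution mod 737 exists.
248⁻¹ ≡ 211 (mod 737).
u ≡ 211*734 ≡ 104 (mod 737).

104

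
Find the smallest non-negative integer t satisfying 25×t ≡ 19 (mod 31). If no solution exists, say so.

2

gcd(25, 31) = 1, so a unique solution mod 31 exists.
25⁻¹ ≡ 5 (mod 31).
t ≡ 5×19 ≡ 2 (mod 31).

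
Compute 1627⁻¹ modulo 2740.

2063

By the extended Euclidean algorithm:
2740 = 1*1627 + 1113
1627 = 1*1113 + 514
1113 = 2*514 + 85
514 = 6*85 + 4
85 = 21*4 + 1
4 = 4*1 + 0
gcd(1627, 2740) = 1, so the inverse exists.
Back-substitute for 1:
1 = 1*85 − 21*4
  = −21*514 + 127*85
  = 127*1113 − 275*514
  = −275*1627 + 402*1113
  = 402*2740 − 677*1627
So 1627⁻¹ ≡ −677 ≡ 2063 (mod 2740).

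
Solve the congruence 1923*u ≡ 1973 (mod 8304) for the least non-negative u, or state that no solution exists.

no solution

gcd(1923, 8304) = 3, and 3 does not divide 1973.
So the congruence has no solution.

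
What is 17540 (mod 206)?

30

17540 = 85×206 + 30, so 17540 ≡ 30 (mod 206).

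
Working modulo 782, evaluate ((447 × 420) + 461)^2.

87

447 × 420 = 187740 ≡ 60 (mod 782)
60 + 461 = 521
(521)^2 ≡ 87 (mod 782)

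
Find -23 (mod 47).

24

-23 = -1·47 + 24, so -23 ≡ 24 (mod 47).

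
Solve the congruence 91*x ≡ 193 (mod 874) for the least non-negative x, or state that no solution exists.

175

gcd(91, 874) = 1, so a unique solution mod 874 exists.
91⁻¹ ≡ 413 (mod 874).
x ≡ 413*193 ≡ 175 (mod 874).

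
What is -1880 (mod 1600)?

-1880 = -2·1600 + 1320, so -1880 ≡ 1320 (mod 1600).

1320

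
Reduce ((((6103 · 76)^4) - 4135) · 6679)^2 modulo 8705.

6103 · 76 = 463828 ≡ 2463 (mod 8705)
(2463)^4 ≡ 5066 (mod 8705)
5066 - 4135 = 931
931 · 6679 = 6218149 ≡ 2779 (mod 8705)
(2779)^2 ≡ 1506 (mod 8705)

1506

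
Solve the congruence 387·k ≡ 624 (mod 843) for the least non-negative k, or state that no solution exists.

gcd(387, 843) = 3, and 3 | 624, so solutions exist.
Divide through by 3: 129·k = 208 (mod 281).
129⁻¹ ≡ 61 (mod 281).
k ≡ 61·208 ≡ 43 (mod 281).
The smallest non-negative solution is k = 43.

43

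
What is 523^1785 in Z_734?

727

1785 in binary is 11011111001, i.e. 1785 = 1024 + 512 + 128 + 64 + 32 + 16 + 8 + 1.
523^1 ≡ 523 (mod 734)
523^2 ≡ 523^2 = 273529 ≡ 481 (mod 734)
523^4 ≡ 481^2 = 231361 ≡ 151 (mod 734)
523^8 ≡ 151^2 = 22801 ≡ 47 (mod 734)
523^16 ≡ 47^2 = 2209 ≡ 7 (mod 734)
523^32 ≡ 7^2 = 49 (mod 734)
523^64 ≡ 49^2 = 2401 ≡ 199 (mod 734)
523^128 ≡ 199^2 = 39601 ≡ 699 (mod 734)
523^256 ≡ 699^2 = 488601 ≡ 491 (mod 734)
523^512 ≡ 491^2 = 241081 ≡ 329 (mod 734)
523^1024 ≡ 329^2 = 108241 ≡ 343 (mod 734)
523^1785 = 523^1024 × 523^512 × 523^128 × 523^64 × 523^32 × 523^16 × 523^8 × 523^1 ≡ 343 × 329 × 699 × 199 × 49 × 7 × 47 × 523 (mod 734).
Accumulate the product:
343 × 329 = 112847 ≡ 545
545 × 699 = 380955 ≡ 9
9 × 199 = 1791 ≡ 323
323 × 49 = 15827 ≡ 413
413 × 7 = 2891 ≡ 689
689 × 47 = 32383 ≡ 87
87 × 523 = 45501 ≡ 727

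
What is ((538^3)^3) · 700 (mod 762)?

(538)^3 ≡ 76 (mod 762)
(76)^3 ≡ 64 (mod 762)
64 · 700 = 44800 ≡ 604 (mod 762)

604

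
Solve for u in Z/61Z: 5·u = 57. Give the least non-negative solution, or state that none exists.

gcd(5, 61) = 1, so a unique solution mod 61 exists.
5⁻¹ ≡ 49 (mod 61).
u ≡ 49·57 ≡ 48 (mod 61).

48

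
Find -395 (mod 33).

1

-395 = -12*33 + 1, so -395 ≡ 1 (mod 33).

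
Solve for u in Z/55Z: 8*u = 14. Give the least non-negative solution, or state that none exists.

gcd(8, 55) = 1, so a unique solution mod 55 exists.
8⁻¹ ≡ 7 (mod 55).
u ≡ 7*14 ≡ 43 (mod 55).

43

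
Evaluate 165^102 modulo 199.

98

102 in binary is 1100110, i.e. 102 = 64 + 32 + 4 + 2.
165^1 ≡ 165 (mod 199)
165^2 ≡ 165^2 = 27225 ≡ 161 (mod 199)
165^4 ≡ 161^2 = 25921 ≡ 51 (mod 199)
165^8 ≡ 51^2 = 2601 ≡ 14 (mod 199)
165^16 ≡ 14^2 = 196 (mod 199)
165^32 ≡ 196^2 = 38416 ≡ 9 (mod 199)
165^64 ≡ 9^2 = 81 (mod 199)
165^102 = 165^64 × 165^32 × 165^4 × 165^2 ≡ 81 × 9 × 51 × 161 (mod 199).
Accumulate the product:
81 × 9 = 729 ≡ 132
132 × 51 = 6732 ≡ 165
165 × 161 = 26565 ≡ 98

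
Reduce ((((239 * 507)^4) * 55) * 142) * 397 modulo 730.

239 * 507 = 121173 ≡ 723 (mod 730)
(723)^4 ≡ 211 (mod 730)
211 * 55 = 11605 ≡ 655 (mod 730)
655 * 142 = 93010 ≡ 300 (mod 730)
300 * 397 = 119100 ≡ 110 (mod 730)

110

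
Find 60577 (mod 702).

60577 = 86·702 + 205, so 60577 ≡ 205 (mod 702).

205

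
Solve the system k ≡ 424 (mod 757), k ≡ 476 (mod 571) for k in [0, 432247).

757⁻¹ mod 571: 757*439 ≡ 1 (mod 571), so 757⁻¹ ≡ 439.
k = 424 + 757*((476 − 424)*439 mod 571) = 424 + 757*559 = 423587.
Check: 423587 mod 757 = 424, 423587 mod 571 = 476. ✓

423587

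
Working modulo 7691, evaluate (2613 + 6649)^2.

6921

2613 + 6649 = 9262 ≡ 1571 (mod 7691)
(1571)^2 ≡ 6921 (mod 7691)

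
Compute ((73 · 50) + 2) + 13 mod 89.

16

73 · 50 = 3650 ≡ 1 (mod 89)
1 + 2 = 3
3 + 13 = 16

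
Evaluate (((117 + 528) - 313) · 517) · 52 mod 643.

117 + 528 = 645 ≡ 2 (mod 643)
2 - 313 = -311 ≡ 332 (mod 643)
332 · 517 = 171644 ≡ 606 (mod 643)
606 · 52 = 31512 ≡ 5 (mod 643)

5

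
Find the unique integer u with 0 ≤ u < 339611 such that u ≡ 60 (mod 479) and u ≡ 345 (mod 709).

21615

479⁻¹ mod 709: 479·336 ≡ 1 (mod 709), so 479⁻¹ ≡ 336.
u = 60 + 479·((345 − 60)·336 mod 709) = 60 + 479·45 = 21615.
Check: 21615 mod 479 = 60, 21615 mod 709 = 345. ✓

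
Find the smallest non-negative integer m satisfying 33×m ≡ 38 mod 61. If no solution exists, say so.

3

gcd(33, 61) = 1, so a unique solution mod 61 exists.
33⁻¹ ≡ 37 (mod 61).
m ≡ 37×38 ≡ 3 (mod 61).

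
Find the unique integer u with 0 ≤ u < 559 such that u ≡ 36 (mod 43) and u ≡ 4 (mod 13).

43⁻¹ mod 13: 43*10 ≡ 1 (mod 13), so 43⁻¹ ≡ 10.
u = 36 + 43*((4 − 36)*10 mod 13) = 36 + 43*5 = 251.
Check: 251 mod 43 = 36, 251 mod 13 = 4. ✓

251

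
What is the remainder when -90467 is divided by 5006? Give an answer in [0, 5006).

4647

-90467 = -19×5006 + 4647, so -90467 ≡ 4647 (mod 5006).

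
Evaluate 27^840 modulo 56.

1

Compute successive squares:
840 in binary is 1101001000, i.e. 840 = 512 + 256 + 64 + 8.
27^1 ≡ 27 (mod 56)
27^2 ≡ 27^2 = 729 ≡ 1 (mod 56)
27^4 ≡ 1^2 = 1 (mod 56)
27^8 ≡ 1^2 = 1 (mod 56)
27^16 ≡ 1^2 = 1 (mod 56)
27^32 ≡ 1^2 = 1 (mod 56)
27^64 ≡ 1^2 = 1 (mod 56)
27^128 ≡ 1^2 = 1 (mod 56)
27^256 ≡ 1^2 = 1 (mod 56)
27^512 ≡ 1^2 = 1 (mod 56)
27^840 = 27^512 * 27^256 * 27^64 * 27^8 ≡ 1 * 1 * 1 * 1 (mod 56).
Accumulate the product:
1 * 1 = 1
1 * 1 = 1
1 * 1 = 1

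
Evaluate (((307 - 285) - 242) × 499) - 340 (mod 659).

592

307 - 285 = 22
22 - 242 = -220 ≡ 439 (mod 659)
439 × 499 = 219061 ≡ 273 (mod 659)
273 - 340 = -67 ≡ 592 (mod 659)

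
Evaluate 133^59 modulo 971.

Using repeated squaring:
59 in binary is 111011, i.e. 59 = 32 + 16 + 8 + 2 + 1.
133^1 ≡ 133 (mod 971)
133^2 ≡ 133^2 = 17689 ≡ 211 (mod 971)
133^4 ≡ 211^2 = 44521 ≡ 826 (mod 971)
133^8 ≡ 826^2 = 682276 ≡ 634 (mod 971)
133^16 ≡ 634^2 = 401956 ≡ 933 (mod 971)
133^32 ≡ 933^2 = 870489 ≡ 473 (mod 971)
133^59 = 133^32 * 133^16 * 133^8 * 133^2 * 133^1 ≡ 473 * 933 * 634 * 211 * 133 (mod 971).
Accumulate the product:
473 * 933 = 441309 ≡ 475
475 * 634 = 301150 ≡ 140
140 * 211 = 29540 ≡ 410
410 * 133 = 54530 ≡ 154

154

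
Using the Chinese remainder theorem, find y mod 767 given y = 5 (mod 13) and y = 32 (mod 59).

681

13⁻¹ mod 59: 13×50 ≡ 1 (mod 59), so 13⁻¹ ≡ 50.
y = 5 + 13×((32 − 5)×50 mod 59) = 5 + 13×52 = 681.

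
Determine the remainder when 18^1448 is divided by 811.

687

Using repeated squaring:
1448 in binary is 10110101000, i.e. 1448 = 1024 + 256 + 128 + 32 + 8.
18^1 ≡ 18 (mod 811)
18^2 ≡ 18^2 = 324 (mod 811)
18^4 ≡ 324^2 = 104976 ≡ 357 (mod 811)
18^8 ≡ 357^2 = 127449 ≡ 122 (mod 811)
18^16 ≡ 122^2 = 14884 ≡ 286 (mod 811)
18^32 ≡ 286^2 = 81796 ≡ 696 (mod 811)
18^64 ≡ 696^2 = 484416 ≡ 249 (mod 811)
18^128 ≡ 249^2 = 62001 ≡ 365 (mod 811)
18^256 ≡ 365^2 = 133225 ≡ 221 (mod 811)
18^512 ≡ 221^2 = 48841 ≡ 181 (mod 811)
18^1024 ≡ 181^2 = 32761 ≡ 321 (mod 811)
18^1448 = 18^1024 · 18^256 · 18^128 · 18^32 · 18^8 ≡ 321 · 221 · 365 · 696 · 122 (mod 811).
Accumulate the product:
321 · 221 = 70941 ≡ 384
384 · 365 = 140160 ≡ 668
668 · 696 = 464928 ≡ 225
225 · 122 = 27450 ≡ 687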